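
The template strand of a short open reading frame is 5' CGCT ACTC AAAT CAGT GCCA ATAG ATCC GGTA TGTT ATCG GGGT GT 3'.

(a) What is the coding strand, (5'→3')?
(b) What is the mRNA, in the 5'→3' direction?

(a) The coding strand is the reverse complement of the template: complement GCGATGAGTTTAGTCACGGTTATCTAGGCCATACAATAGCCCCACA, then reverse.
(b) mRNA has the coding-strand sequence with T→U.

(a) 5'-ACACCCCGATAACATACCGGATCTATTGGCACTGATTTGAGTAGCG-3'
(b) 5′-ACACCCCGAUAACAUACCGGAUCUAUUGGCACUGAUUUGAGUAGCG-3′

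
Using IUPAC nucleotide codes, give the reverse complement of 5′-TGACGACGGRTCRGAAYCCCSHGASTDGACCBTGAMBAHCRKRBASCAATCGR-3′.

Standard pairs A↔T, G↔C; ambiguity codes pair R↔Y, M↔K, S↔S, B↔V, D↔H. Complement (ACTGCTGCCYAGYCTTRGGGSDCTSAHCTGGVACTKVTDGYMYVTSGTTAGCY), then reverse for 5'→3'.

5'-YCGATTGSTVYMYGDTVKTCAVGGTCHASTCDSGGGRTTCYGAYCCGTCGTCA-3'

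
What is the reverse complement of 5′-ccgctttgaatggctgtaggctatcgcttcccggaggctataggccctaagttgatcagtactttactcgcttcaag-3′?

5'-CTTGAAGCGAGTAAAGTACTGATCAACTTAGGGCCTATAGCCTCCGGGAAGCGATAGCCTACAGCCATTCAAAGCGG-3'

Complement each base (A↔T, G↔C): GGCGAAACTTACCGACATCCGATAGCGAAGGGCCTCCGATATCCGGGATTCAACTAGTCATGAAATGAGCGAAGTTC. Then reverse.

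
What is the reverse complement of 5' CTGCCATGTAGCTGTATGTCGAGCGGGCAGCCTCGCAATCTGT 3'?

Complement each base (A↔T, G↔C): GACGGTACATCGACATACAGCTCGCCCGTCGGAGCGTTAGACA. Then reverse.

5'-ACAGATTGCGAGGCTGCCCGCTCGACATACAGCTACATGGCAG-3'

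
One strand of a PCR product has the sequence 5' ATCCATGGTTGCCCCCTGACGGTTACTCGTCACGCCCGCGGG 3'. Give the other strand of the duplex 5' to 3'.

5'-CCCGCGGGCGTGACGAGTAACCGTCAGGGGGCAACCATGGAT-3'

Pairing A↔T and G↔C gives TAGGTACCAACGGGGGACTGCCAATGAGCAGTGCGGGCGCCC, running 3'→5'. Reverse for the 5'→3' convention.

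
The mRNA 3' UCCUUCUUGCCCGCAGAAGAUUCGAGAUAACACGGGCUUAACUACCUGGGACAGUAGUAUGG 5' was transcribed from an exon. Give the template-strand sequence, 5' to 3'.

5'-AGGAAGAACGGGCGTCTTCTAAGCTCTATTGTGCCCGAATTGATGGACCCTGTCATCATACC-3'

Written 5'→3' the mRNA is GGUAUGAUGACAGGGUCCAUCAAUUCGGGCACAAUAGAGCUUAGAAGACGCCCGUUCUUCCU, so the coding DNA strand is GGTATGATGACAGGGTCCATCAATTCGGGCACAATAGAGCTTAGAAGACGCCCGTTCTTCCT. The template is its reverse complement.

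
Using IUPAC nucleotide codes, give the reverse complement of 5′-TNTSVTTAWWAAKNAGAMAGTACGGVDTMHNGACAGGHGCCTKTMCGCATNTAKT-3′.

Standard pairs A↔T, G↔C; ambiguity codes pair M↔K, W↔W, S↔S, D↔H, V↔B, N↔N. Complement (ANASBAATWWTTMNTCTKTCATGCCBHAKDNCTGTCCDCGGAMAKGCGTANATMA), then reverse for 5'→3'.

5′-AMTANATGCGKAMAGGCDCCTGTCNDKAHBCCGTACTKTCTNMTTWWTAABSANA-3′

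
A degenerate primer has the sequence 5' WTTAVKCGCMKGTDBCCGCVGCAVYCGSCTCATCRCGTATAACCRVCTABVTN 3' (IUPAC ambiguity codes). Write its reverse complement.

5'-NABVTAGBYGGTTATACGYGATGAGSCGRBTGCBGCGGVHACMKGCGMBTAAW-3'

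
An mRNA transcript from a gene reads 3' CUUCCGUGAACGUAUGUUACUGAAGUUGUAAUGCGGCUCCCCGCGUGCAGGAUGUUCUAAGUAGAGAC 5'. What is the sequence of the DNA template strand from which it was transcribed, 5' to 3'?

Written 5'→3' the mRNA is CAGAGAUGAAUCUUGUAGGACGUGCGCCCCUCGGCGUAAUGUUGAAGUCAUUGUAUGCAAGUGCCUUC, so the coding DNA strand is CAGAGATGAATCTTGTAGGACGTGCGCCCCTCGGCGTAATGTTGAAGTCATTGTATGCAAGTGCCTTC. The template is its reverse complement.

5′-GAAGGCACTTGCATACAATGACTTCAACATTACGCCGAGGGGCGCACGTCCTACAAGATTCATCTCTG-3′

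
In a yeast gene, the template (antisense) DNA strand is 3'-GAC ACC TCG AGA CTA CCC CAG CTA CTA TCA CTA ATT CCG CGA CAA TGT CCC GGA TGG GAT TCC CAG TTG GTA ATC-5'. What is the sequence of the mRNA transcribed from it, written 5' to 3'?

Reading the template 3'→5' as shown, RNA polymerase pairs each base (A→U, T→A, G↔C) to build mRNA 5'→3' directly.

5′-CUGUGGAGCUCUGAUGGGGUCGAUGAUAGUGAUUAAGGCGCUGUUACAGGGCCUACCCUAAGGGUCAACCAUUAG-3′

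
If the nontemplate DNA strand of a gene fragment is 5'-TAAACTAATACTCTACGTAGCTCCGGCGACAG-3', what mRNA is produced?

5'-UAAACUAAUACUCUACGUAGCUCCGGCGACAG-3'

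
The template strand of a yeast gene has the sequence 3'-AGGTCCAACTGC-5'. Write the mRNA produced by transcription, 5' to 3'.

5'-UCCAGGUUGACG-3'

Reading the template 3'→5' as shown, RNA polymerase pairs each base (A→U, T→A, G↔C) to build mRNA 5'→3' directly.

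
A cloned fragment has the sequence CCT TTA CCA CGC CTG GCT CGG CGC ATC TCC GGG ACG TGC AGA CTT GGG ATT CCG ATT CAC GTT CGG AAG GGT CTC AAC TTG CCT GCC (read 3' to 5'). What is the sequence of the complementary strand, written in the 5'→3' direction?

The strand is given 3'→5', so its complement runs 5'→3' in the same left-to-right order: pair each base A↔T, G↔C.

5'-GGAAATGGTGCGGACCGAGCCGCGTAGAGGCCCTGCACGTCTGAACCCTAAGGCTAAGTGCAAGCCTTCCCAGAGTTGAACGGACGG-3'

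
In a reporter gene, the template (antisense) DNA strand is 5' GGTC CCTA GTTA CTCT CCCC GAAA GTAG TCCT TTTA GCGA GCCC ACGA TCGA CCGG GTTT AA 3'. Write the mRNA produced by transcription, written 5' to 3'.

5'-UUAAACCCGGUCGAUCGUGGGCUCGCUAAAAGGACUACUUUCGGGGAGAGUAACUAGGGACC-3'

The mRNA has the sequence of the coding strand (reverse complement of the template) with T→U. Reverse complement of GGTCCCTAGTTACTCTCCCCGAAAGTAGTCCTTTTAGCGAGCCCACGATCGACCGGGTTTAA is TTAAACCCGGTCGATCGTGGGCTCGCTAAAAGGACTACTTTCGGGGAGAGTAACTAGGGACC; then T→U.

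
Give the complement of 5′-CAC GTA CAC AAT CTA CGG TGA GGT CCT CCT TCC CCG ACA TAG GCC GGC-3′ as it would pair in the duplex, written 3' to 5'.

Base-pairing A↔T, G↔C gives the complement. The complementary strand is antiparallel, so paired with a 5'→3' strand it runs 3'→5'.

3'-GTGCATGTGTTAGATGCCACTCCAGGAGGAAGGGGCTGTATCCGGCCG-5'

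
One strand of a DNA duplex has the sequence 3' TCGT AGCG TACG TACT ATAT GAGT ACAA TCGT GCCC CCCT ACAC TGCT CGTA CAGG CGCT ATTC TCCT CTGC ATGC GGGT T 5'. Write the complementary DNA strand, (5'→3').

5′-AGCATCGCATGCATGATATACTCATGTTAGCACGGGGGGATGTGACGAGCATGTCCGCGATAAGAGGAGACGTACGCCCAA-3′

The strand is given 3'→5', so its complement runs 5'→3' in the same left-to-right order: pair each base A↔T, G↔C.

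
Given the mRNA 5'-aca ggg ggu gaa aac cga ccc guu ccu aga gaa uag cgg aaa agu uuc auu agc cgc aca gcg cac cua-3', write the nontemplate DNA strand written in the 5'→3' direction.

5'-ACAGGGGGTGAAAACCGACCCGTTCCTAGAGAATAGCGGAAAAGTTTCATTAGCCGCACAGCGCACCTA-3'

The coding DNA strand has the same 5'→3' sequence as the mRNA with U replaced by T.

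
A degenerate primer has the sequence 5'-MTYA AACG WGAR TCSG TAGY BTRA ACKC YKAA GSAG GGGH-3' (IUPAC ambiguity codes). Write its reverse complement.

5'-DCCCCTSCTTMRGMGTTYAVRCTACSGAYTCWCGTTTRAK-3'

Standard pairs A↔T, G↔C; ambiguity codes pair R↔Y, M↔K, W↔W, S↔S, B↔V, H↔D. Complement (KARTTTGCWCTYAGSCATCRVAYTTGMGRMTTCSTCCCCD), then reverse for 5'→3'.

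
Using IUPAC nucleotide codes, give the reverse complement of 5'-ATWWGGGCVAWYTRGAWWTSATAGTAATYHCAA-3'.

5'-TTGDRATTACTATSAWWTCYARWTBGCCCWWAT-3'

Standard pairs A↔T, G↔C; ambiguity codes pair R↔Y, W↔W, S↔S, H↔D, V↔B. Complement (TAWWCCCGBTWRAYCTWWASTATCATTARDGTT), then reverse for 5'→3'.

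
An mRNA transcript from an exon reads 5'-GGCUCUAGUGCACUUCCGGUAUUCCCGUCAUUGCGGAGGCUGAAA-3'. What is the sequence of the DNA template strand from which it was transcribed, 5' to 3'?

Replace U with T to get the coding DNA strand: GGCTCTAGTGCACTTCCGGTATTCCCGTCATTGCGGAGGCTGAAA. The template strand is its reverse complement (complement CCGAGATCACGTGAAGGCCATAAGGGCAGTAACGCCTCCGACTTT, then reverse).

5'-TTTCAGCCTCCGCAATGACGGGAATACCGGAAGTGCACTAGAGCC-3'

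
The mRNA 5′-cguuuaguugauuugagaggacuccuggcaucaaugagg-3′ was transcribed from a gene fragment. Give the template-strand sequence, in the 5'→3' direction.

5'-CCTCATTGATGCCAGGAGTCCTCTCAAATCAACTAAACG-3'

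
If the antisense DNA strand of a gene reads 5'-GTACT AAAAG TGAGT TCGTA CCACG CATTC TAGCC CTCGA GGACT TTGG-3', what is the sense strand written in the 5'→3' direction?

5'-CCAAAGTCCTCGAGGGCTAGAATGCGTGGTACGAACTCACTTTTAGTAC-3'

The coding strand is complementary and antiparallel to the template: take the complement (A↔T, G↔C) and reverse.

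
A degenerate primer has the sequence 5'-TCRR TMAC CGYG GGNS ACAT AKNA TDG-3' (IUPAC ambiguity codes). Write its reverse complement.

5′-CHATNMTATGTSNCCCRCGGTKAYYGA-3′

Standard pairs A↔T, G↔C; ambiguity codes pair R↔Y, M↔K, S↔S, D↔H, N↔N. Complement (AGYYAKTGGCRCCCNSTGTATMNTAHC), then reverse for 5'→3'.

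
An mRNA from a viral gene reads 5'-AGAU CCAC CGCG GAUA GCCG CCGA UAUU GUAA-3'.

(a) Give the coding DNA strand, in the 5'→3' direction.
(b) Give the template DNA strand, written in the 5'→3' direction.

(a) 5'-AGATCCACCGCGGATAGCCGCCGATATTGTAA-3'
(b) 5'-TTACAATATCGGCGGCTATCCGCGGTGGATCT-3'

(a) The coding strand matches the mRNA with U→T.
(b) The template strand is the reverse complement of the coding strand.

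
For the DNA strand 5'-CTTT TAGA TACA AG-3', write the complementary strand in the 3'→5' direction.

Base-pairing A↔T, G↔C gives the complement. The complementary strand is antiparallel, so paired with a 5'→3' strand it runs 3'→5'.

3'-GAAAATCTATGTTC-5'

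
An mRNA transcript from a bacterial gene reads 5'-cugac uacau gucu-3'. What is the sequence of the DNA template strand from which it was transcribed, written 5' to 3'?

5'-AGACATGTAGTCAG-3'

Replace U with T to get the coding DNA strand: CTGACTACATGTCT. The template strand is its reverse complement (complement GACTGATGTACAGA, then reverse).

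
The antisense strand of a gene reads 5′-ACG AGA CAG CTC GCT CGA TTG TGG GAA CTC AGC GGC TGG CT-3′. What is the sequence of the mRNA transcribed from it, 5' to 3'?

5'-AGCCAGCCGCUGAGUUCCCACAAUCGAGCGAGCUGUCUCGU-3'

RNA polymerase reads the template 3'→5' and synthesizes mRNA 5'→3' by base-pairing (A→U, T→A, G↔C). The complement of the template is TGCTCTGTCGAGCGAGCTAACACCCTTGAGTCGCCGACCGA; antiparallel, so 5'→3' the coding strand is AGCCAGCCGCTGAGTTCCCACAATCGAGCGAGCTGTCTCGT. Replace T with U for the mRNA.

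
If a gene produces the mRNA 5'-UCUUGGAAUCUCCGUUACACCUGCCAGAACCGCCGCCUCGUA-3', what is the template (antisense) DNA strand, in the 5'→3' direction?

5'-TACGAGGCGGCGGTTCTGGCAGGTGTAACGGAGATTCCAAGA-3'

Replace U with T to get the coding DNA strand: TCTTGGAATCTCCGTTACACCTGCCAGAACCGCCGCCTCGTA. The template strand is its reverse complement (complement AGAACCTTAGAGGCAATGTGGACGGTCTTGGCGGCGGAGCAT, then reverse).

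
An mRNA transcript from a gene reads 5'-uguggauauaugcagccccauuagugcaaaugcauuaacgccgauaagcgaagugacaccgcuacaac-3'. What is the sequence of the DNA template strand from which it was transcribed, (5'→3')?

5'-GTTGTAGCGGTGTCACTTCGCTTATCGGCGTTAATGCATTTGCACTAATGGGGCTGCATATATCCACA-3'

Replace U with T to get the coding DNA strand: TGTGGATATATGCAGCCCCATTAGTGCAAATGCATTAACGCCGATAAGCGAAGTGACACCGCTACAAC. The template strand is its reverse complement (complement ACACCTATATACGTCGGGGTAATCACGTTTACGTAATTGCGGCTATTCGCTTCACTGTGGCGATGTTG, then reverse).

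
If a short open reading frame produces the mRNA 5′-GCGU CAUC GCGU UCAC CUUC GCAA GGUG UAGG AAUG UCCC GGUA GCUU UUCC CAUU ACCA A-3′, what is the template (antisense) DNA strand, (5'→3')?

Replace U with T to get the coding DNA strand: GCGTCATCGCGTTCACCTTCGCAAGGTGTAGGAATGTCCCGGTAGCTTTTCCCATTACCAA. The template strand is its reverse complement (complement CGCAGTAGCGCAAGTGGAAGCGTTCCACATCCTTACAGGGCCATCGAAAAGGGTAATGGTT, then reverse).

5'-TTGGTAATGGGAAAAGCTACCGGGACATTCCTACACCTTGCGAAGGTGAACGCGATGACGC-3'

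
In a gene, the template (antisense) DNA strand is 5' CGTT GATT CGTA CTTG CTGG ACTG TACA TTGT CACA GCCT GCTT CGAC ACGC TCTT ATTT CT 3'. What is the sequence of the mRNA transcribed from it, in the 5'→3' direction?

The mRNA has the sequence of the coding strand (reverse complement of the template) with T→U. Reverse complement of CGTTGATTCGTACTTGCTGGACTGTACATTGTCACAGCCTGCTTCGACACGCTCTTATTTCT is AGAAATAAGAGCGTGTCGAAGCAGGCTGTGACAATGTACAGTCCAGCAAGTACGAATCAACG; then T→U.

5'-AGAAAUAAGAGCGUGUCGAAGCAGGCUGUGACAAUGUACAGUCCAGCAAGUACGAAUCAACG-3'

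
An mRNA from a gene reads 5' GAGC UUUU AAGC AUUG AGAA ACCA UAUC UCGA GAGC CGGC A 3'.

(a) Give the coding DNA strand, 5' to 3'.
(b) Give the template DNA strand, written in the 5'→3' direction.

(a) The coding strand matches the mRNA with U→T.
(b) The template strand is the reverse complement of the coding strand.

(a) 5'-GAGCTTTTAAGCATTGAGAAACCATATCTCGAGAGCCGGCA-3'
(b) 5'-TGCCGGCTCTCGAGATATGGTTTCTCAATGCTTAAAAGCTC-3'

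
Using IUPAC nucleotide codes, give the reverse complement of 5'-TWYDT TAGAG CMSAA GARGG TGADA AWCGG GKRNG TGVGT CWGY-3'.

5'-RCWGACBCACNYMCCCGWTTHTCACCYTCTTSKGCTCTAAHRWA-3'

Standard pairs A↔T, G↔C; ambiguity codes pair R↔Y, M↔K, W↔W, S↔S, D↔H, V↔B, N↔N. Complement (AWRHAATCTCGKSTTCTYCCACTHTTWGCCCMYNCACBCAGWCR), then reverse for 5'→3'.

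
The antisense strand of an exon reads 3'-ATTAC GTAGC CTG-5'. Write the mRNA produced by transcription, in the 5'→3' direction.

5'-UAAUGCAUCGGAC-3'

Reading the template 3'→5' as shown, RNA polymerase pairs each base (A→U, T→A, G↔C) to build mRNA 5'→3' directly.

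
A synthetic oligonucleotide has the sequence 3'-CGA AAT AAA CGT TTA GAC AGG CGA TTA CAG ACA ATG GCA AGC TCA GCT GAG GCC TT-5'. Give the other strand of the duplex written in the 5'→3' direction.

The strand is given 3'→5', so its complement runs 5'→3' in the same left-to-right order: pair each base A↔T, G↔C.

5'-GCTTTATTTGCAAATCTGTCCGCTAATGTCTGTTACCGTTCGAGTCGACTCCGGAA-3'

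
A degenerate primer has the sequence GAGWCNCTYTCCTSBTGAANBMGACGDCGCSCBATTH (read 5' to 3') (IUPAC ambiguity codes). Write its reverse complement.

Standard pairs A↔T, G↔C; ambiguity codes pair Y↔R, M↔K, W↔W, S↔S, B↔V, D↔H, N↔N. Complement (CTCWGNGARAGGASVACTTNVKCTGCHGCGSGVTAAD), then reverse for 5'→3'.

5'-DAATVGSGCGHCGTCKVNTTCAVSAGGARAGNGWCTC-3'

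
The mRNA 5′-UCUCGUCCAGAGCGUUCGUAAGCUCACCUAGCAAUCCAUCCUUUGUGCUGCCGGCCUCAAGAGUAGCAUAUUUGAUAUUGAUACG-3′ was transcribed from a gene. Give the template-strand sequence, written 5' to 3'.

Replace U with T to get the coding DNA strand: TCTCGTCCAGAGCGTTCGTAAGCTCACCTAGCAATCCATCCTTTGTGCTGCCGGCCTCAAGAGTAGCATATTTGATATTGATACG. The template strand is its reverse complement (complement AGAGCAGGTCTCGCAAGCATTCGAGTGGATCGTTAGGTAGGAAACACGACGGCCGGAGTTCTCATCGTATAAACTATAACTATGC, then reverse).

5'-CGTATCAATATCAAATATGCTACTCTTGAGGCCGGCAGCACAAAGGATGGATTGCTAGGTGAGCTTACGAACGCTCTGGACGAGA-3'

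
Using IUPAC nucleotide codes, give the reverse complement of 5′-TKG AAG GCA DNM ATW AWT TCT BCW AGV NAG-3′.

5'-CTNBCTWGVAGAAWTWATKNHTGCCTTCMA-3'

Standard pairs A↔T, G↔C; ambiguity codes pair M↔K, W↔W, B↔V, D↔H, N↔N. Complement (AMCTTCCGTHNKTAWTWAAGAVGWTCBNTC), then reverse for 5'→3'.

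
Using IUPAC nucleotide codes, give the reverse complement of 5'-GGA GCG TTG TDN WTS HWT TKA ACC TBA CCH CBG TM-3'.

Standard pairs A↔T, G↔C; ambiguity codes pair M↔K, W↔W, S↔S, B↔V, D↔H, N↔N. Complement (CCTCGCAACAHNWASDWAAMTTGGAVTGGDGVCAK), then reverse for 5'→3'.

5′-KACVGDGGTVAGGTTMAAWDSAWNHACAACGCTCC-3′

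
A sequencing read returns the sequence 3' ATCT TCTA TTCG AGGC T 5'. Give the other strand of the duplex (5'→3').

The strand is given 3'→5', so its complement runs 5'→3' in the same left-to-right order: pair each base A↔T, G↔C.

5'-TAGAAGATAAGCTCCGA-3'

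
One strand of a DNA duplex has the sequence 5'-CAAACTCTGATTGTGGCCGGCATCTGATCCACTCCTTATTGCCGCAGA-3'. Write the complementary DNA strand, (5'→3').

The complement of CAAACTCTGATTGTGGCCGGCATCTGATCCACTCCTTATTGCCGCAGA is GTTTGAGACTAACACCGGCCGTAGACTAGGTGAGGAATAACGGCGTCT (A↔T, G↔C). DNA strands are antiparallel, so the complementary strand runs 3'→5'; reversing gives the 5'→3' form.

5'-TCTGCGGCAATAAGGAGTGGATCAGATGCCGGCCACAATCAGAGTTTG-3'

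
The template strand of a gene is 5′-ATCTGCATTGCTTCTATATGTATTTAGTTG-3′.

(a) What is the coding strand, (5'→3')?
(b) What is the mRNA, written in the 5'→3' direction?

(a) 5'-CAACTAAATACATATAGAAGCAATGCAGAT-3'
(b) 5'-CAACUAAAUACAUAUAGAAGCAAUGCAGAU-3'

(a) The coding strand is the reverse complement of the template: complement TAGACGTAACGAAGATATACATAAATCAAC, then reverse.
(b) mRNA has the coding-strand sequence with T→U.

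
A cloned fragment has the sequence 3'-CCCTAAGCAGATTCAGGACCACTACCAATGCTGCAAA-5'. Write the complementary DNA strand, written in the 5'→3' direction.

5'-GGGATTCGTCTAAGTCCTGGTGATGGTTACGACGTTT-3'

The strand is given 3'→5', so its complement runs 5'→3' in the same left-to-right order: pair each base A↔T, G↔C.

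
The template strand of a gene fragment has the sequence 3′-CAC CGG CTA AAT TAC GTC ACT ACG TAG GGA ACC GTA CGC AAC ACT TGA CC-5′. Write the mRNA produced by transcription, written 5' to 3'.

5'-GUGGCCGAUUUAAUGCAGUGAUGCAUCCCUUGGCAUGCGUUGUGAACUGG-3'

Reading the template 3'→5' as shown, RNA polymerase pairs each base (A→U, T→A, G↔C) to build mRNA 5'→3' directly.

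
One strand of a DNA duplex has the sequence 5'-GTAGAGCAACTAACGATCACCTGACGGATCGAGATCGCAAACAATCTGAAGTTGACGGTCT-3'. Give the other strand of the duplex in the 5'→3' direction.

5'-AGACCGTCAACTTCAGATTGTTTGCGATCTCGATCCGTCAGGTGATCGTTAGTTGCTCTAC-3'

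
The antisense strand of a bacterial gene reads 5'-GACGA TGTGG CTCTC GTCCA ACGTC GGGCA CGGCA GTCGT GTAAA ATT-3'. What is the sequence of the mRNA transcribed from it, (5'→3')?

RNA polymerase reads the template 3'→5' and synthesizes mRNA 5'→3' by base-pairing (A→U, T→A, G↔C). The complement of the template is CTGCTACACCGAGAGCAGGTTGCAGCCCGTGCCGTCAGCACATTTTAA; antiparallel, so 5'→3' the coding strand is AATTTTACACGACTGCCGTGCCCGACGTTGGACGAGAGCCACATCGTC. Replace T with U for the mRNA.

5'-AAUUUUACACGACUGCCGUGCCCGACGUUGGACGAGAGCCACAUCGUC-3'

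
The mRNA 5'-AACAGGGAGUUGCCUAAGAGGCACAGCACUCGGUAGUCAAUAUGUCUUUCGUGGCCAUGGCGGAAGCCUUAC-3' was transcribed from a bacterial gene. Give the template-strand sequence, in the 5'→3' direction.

Replace U with T to get the coding DNA strand: AACAGGGAGTTGCCTAAGAGGCACAGCACTCGGTAGTCAATATGTCTTTCGTGGCCATGGCGGAAGCCTTAC. The template strand is its reverse complement (complement TTGTCCCTCAACGGATTCTCCGTGTCGTGAGCCATCAGTTATACAGAAAGCACCGGTACCGCCTTCGGAATG, then reverse).

5′-GTAAGGCTTCCGCCATGGCCACGAAAGACATATTGACTACCGAGTGCTGTGCCTCTTAGGCAACTCCCTGTT-3′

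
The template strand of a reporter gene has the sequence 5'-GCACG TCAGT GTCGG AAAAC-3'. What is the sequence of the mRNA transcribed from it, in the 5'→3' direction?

5'-GUUUUCCGACACUGACGUGC-3'

RNA polymerase reads the template 3'→5' and synthesizes mRNA 5'→3' by base-pairing (A→U, T→A, G↔C). The complement of the template is CGTGCAGTCACAGCCTTTTG; antiparallel, so 5'→3' the coding strand is GTTTTCCGACACTGACGTGC. Replace T with U for the mRNA.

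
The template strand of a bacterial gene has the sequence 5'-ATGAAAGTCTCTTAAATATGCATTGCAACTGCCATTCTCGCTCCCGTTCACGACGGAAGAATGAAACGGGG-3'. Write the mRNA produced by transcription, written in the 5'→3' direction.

RNA polymerase reads the template 3'→5' and synthesizes mRNA 5'→3' by base-pairing (A→U, T→A, G↔C). The complement of the template is TACTTTCAGAGAATTTATACGTAACGTTGACGGTAAGAGCGAGGGCAAGTGCTGCCTTCTTACTTTGCCCC; antiparallel, so 5'→3' the coding strand is CCCCGTTTCATTCTTCCGTCGTGAACGGGAGCGAGAATGGCAGTTGCAATGCATATTTAAGAGACTTTCAT. Replace T with U for the mRNA.

5′-CCCCGUUUCAUUCUUCCGUCGUGAACGGGAGCGAGAAUGGCAGUUGCAAUGCAUAUUUAAGAGACUUUCAU-3′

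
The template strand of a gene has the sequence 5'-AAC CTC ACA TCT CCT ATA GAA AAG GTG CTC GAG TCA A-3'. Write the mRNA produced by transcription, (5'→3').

RNA polymerase reads the template 3'→5' and synthesizes mRNA 5'→3' by base-pairing (A→U, T→A, G↔C). The complement of the template is TTGGAGTGTAGAGGATATCTTTTCCACGAGCTCAGTT; antiparallel, so 5'→3' the coding strand is TTGACTCGAGCACCTTTTCTATAGGAGATGTGAGGTT. Replace T with U for the mRNA.

5'-UUGACUCGAGCACCUUUUCUAUAGGAGAUGUGAGGUU-3'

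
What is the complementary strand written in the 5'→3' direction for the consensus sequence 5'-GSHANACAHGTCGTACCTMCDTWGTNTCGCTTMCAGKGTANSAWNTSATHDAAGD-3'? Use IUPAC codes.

Standard pairs A↔T, G↔C; ambiguity codes pair M↔K, W↔W, S↔S, D↔H, N↔N. Complement (CSDTNTGTDCAGCATGGAKGHAWCANAGCGAAKGTCMCATNSTWNASTADHTTCH), then reverse for 5'→3'.

5'-HCTTHDATSANWTSNTACMCTGKAAGCGANACWAHGKAGGTACGACDTGTNTDSC-3'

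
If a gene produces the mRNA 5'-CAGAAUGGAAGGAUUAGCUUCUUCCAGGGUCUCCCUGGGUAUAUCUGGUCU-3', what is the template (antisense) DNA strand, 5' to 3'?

5'-AGACCAGATATACCCAGGGAGACCCTGGAAGAAGCTAATCCTTCCATTCTG-3'

Replace U with T to get the coding DNA strand: CAGAATGGAAGGATTAGCTTCTTCCAGGGTCTCCCTGGGTATATCTGGTCT. The template strand is its reverse complement (complement GTCTTACCTTCCTAATCGAAGAAGGTCCCAGAGGGACCCATATAGACCAGA, then reverse).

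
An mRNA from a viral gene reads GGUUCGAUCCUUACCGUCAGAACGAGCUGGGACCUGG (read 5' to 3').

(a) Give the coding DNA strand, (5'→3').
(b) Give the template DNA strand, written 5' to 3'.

(a) 5'-GGTTCGATCCTTACCGTCAGAACGAGCTGGGACCTGG-3'
(b) 5'-CCAGGTCCCAGCTCGTTCTGACGGTAAGGATCGAACC-3'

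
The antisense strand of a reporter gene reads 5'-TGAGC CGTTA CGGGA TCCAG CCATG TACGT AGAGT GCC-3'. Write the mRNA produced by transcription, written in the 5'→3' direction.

The mRNA has the sequence of the coding strand (reverse complement of the template) with T→U. Reverse complement of TGAGCCGTTACGGGATCCAGCCATGTACGTAGAGTGCC is GGCACTCTACGTACATGGCTGGATCCCGTAACGGCTCA; then T→U.

5'-GGCACUCUACGUACAUGGCUGGAUCCCGUAACGGCUCA-3'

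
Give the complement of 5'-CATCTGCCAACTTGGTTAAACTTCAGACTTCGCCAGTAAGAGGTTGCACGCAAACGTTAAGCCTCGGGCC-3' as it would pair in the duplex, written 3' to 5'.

Base-pairing A↔T, G↔C gives the complement. The complementary strand is antiparallel, so paired with a 5'→3' strand it runs 3'→5'.

3′-GTAGACGGTTGAACCAATTTGAAGTCTGAAGCGGTCATTCTCCAACGTGCGTTTGCAATTCGGAGCCCGG-5′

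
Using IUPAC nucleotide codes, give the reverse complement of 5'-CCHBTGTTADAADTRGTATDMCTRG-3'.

5'-CYAGKHATACYAHTTHTAACAVDGG-3'

Standard pairs A↔T, G↔C; ambiguity codes pair R↔Y, M↔K, B↔V, D↔H. Complement (GGDVACAATHTTHAYCATAHKGAYC), then reverse for 5'→3'.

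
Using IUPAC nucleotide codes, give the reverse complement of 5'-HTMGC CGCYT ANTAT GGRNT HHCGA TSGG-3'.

5'-CCSATCGDDANYCCATANTARGCGGCKAD-3'

Standard pairs A↔T, G↔C; ambiguity codes pair R↔Y, M↔K, S↔S, H↔D, N↔N. Complement (DAKCGGCGRATNATACCYNADDGCTASCC), then reverse for 5'→3'.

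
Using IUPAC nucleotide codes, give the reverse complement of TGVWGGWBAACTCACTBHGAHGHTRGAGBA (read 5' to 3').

5′-TVCTCYADCDTCDVAGTGAGTTVWCCWBCA-3′

Standard pairs A↔T, G↔C; ambiguity codes pair R↔Y, W↔W, B↔V, H↔D. Complement (ACBWCCWVTTGAGTGAVDCTDCDAYCTCVT), then reverse for 5'→3'.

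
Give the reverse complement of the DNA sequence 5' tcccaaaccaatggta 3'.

Complement each base (A↔T, G↔C): AGGGTTTGGTTACCAT. Then reverse.

5′-TACCATTGGTTTGGGA-3′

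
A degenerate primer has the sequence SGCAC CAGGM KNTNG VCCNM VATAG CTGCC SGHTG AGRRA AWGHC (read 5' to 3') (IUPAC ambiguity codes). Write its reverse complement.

Standard pairs A↔T, G↔C; ambiguity codes pair R↔Y, M↔K, W↔W, S↔S, H↔D, V↔B, N↔N. Complement (SCGTGGTCCKMNANCBGGNKBTATCGACGGSCDACTCYYTTWCDG), then reverse for 5'→3'.

5'-GDCWTTYYCTCADCSGGCAGCTATBKNGGBCNANMKCCTGGTGCS-3'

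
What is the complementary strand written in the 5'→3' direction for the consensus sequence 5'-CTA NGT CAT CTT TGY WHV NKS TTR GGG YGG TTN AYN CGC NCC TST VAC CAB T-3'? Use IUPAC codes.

5′-AVTGGTBASAGGNGCGNRTNAACCRCCCYAASMNBDWRCAAAGATGACNTAG-3′

Standard pairs A↔T, G↔C; ambiguity codes pair R↔Y, K↔M, W↔W, S↔S, B↔V, H↔D, N↔N. Complement (GATNCAGTAGAAACRWDBNMSAAYCCCRCCAANTRNGCGNGGASABTGGTVA), then reverse for 5'→3'.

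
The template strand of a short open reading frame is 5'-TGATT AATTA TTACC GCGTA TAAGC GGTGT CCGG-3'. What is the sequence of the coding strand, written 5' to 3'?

5'-CCGGACACCGCTTATACGCGGTAATAATTAATCA-3'

The coding strand is complementary and antiparallel to the template: take the complement (A↔T, G↔C) and reverse.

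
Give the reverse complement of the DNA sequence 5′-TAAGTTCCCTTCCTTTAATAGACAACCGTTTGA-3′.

Complement each base (A↔T, G↔C): ATTCAAGGGAAGGAAATTATCTGTTGGCAAACT. Then reverse.

5'-TCAAACGGTTGTCTATTAAAGGAAGGGAACTTA-3'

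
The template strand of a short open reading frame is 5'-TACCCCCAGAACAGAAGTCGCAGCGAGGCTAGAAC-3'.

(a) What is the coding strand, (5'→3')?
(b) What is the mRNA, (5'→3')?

(a) The coding strand is the reverse complement of the template: complement ATGGGGGTCTTGTCTTCAGCGTCGCTCCGATCTTG, then reverse.
(b) mRNA has the coding-strand sequence with T→U.

(a) 5'-GTTCTAGCCTCGCTGCGACTTCTGTTCTGGGGGTA-3'
(b) 5'-GUUCUAGCCUCGCUGCGACUUCUGUUCUGGGGGUA-3'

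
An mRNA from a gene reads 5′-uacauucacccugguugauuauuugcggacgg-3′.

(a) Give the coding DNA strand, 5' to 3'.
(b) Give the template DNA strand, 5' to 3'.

(a) The coding strand matches the mRNA with U→T.
(b) The template strand is the reverse complement of the coding strand.

(a) 5'-TACATTCACCCTGGTTGATTATTTGCGGACGG-3'
(b) 5'-CCGTCCGCAAATAATCAACCAGGGTGAATGTA-3'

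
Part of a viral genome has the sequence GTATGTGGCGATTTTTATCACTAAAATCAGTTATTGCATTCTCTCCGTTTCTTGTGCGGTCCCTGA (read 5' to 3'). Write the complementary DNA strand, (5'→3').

5'-TCAGGGACCGCACAAGAAACGGAGAGAATGCAATAACTGATTTTAGTGATAAAAATCGCCACATAC-3'

The complement of GTATGTGGCGATTTTTATCACTAAAATCAGTTATTGCATTCTCTCCGTTTCTTGTGCGGTCCCTGA is CATACACCGCTAAAAATAGTGATTTTAGTCAATAACGTAAGAGAGGCAAAGAACACGCCAGGGACT (A↔T, G↔C). DNA strands are antiparallel, so the complementary strand runs 3'→5'; reversing gives the 5'→3' form.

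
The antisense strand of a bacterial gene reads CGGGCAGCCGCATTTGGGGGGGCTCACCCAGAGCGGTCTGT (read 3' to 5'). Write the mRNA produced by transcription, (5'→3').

Reading the template 3'→5' as shown, RNA polymerase pairs each base (A→U, T→A, G↔C) to build mRNA 5'→3' directly.

5′-GCCCGUCGGCGUAAACCCCCCCGAGUGGGUCUCGCCAGACA-3′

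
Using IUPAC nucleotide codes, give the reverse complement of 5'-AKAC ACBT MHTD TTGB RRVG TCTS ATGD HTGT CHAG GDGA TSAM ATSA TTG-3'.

5'-CAATSATKTSATCHCCTDGACADHCATSAGACBYYVCAAHADKAVGTGTMT-3'

Standard pairs A↔T, G↔C; ambiguity codes pair R↔Y, M↔K, S↔S, B↔V, D↔H. Complement (TMTGTGVAKDAHAACVYYBCAGASTACHDACAGDTCCHCTASTKTASTAAC), then reverse for 5'→3'.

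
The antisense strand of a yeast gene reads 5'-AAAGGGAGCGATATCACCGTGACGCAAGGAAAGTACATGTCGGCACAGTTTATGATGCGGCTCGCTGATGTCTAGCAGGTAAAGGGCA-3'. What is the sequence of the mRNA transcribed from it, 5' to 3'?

5'-UGCCCUUUACCUGCUAGACAUCAGCGAGCCGCAUCAUAAACUGUGCCGACAUGUACUUUCCUUGCGUCACGGUGAUAUCGCUCCCUUU-3'

RNA polymerase reads the template 3'→5' and synthesizes mRNA 5'→3' by base-pairing (A→U, T→A, G↔C). The complement of the template is TTTCCCTCGCTATAGTGGCACTGCGTTCCTTTCATGTACAGCCGTGTCAAATACTACGCCGAGCGACTACAGATCGTCCATTTCCCGT; antiparallel, so 5'→3' the coding strand is TGCCCTTTACCTGCTAGACATCAGCGAGCCGCATCATAAACTGTGCCGACATGTACTTTCCTTGCGTCACGGTGATATCGCTCCCTTT. Replace T with U for the mRNA.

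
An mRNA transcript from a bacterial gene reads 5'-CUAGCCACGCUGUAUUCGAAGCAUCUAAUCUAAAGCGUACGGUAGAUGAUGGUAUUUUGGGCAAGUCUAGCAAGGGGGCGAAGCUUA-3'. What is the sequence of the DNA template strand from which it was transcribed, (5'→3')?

Replace U with T to get the coding DNA strand: CTAGCCACGCTGTATTCGAAGCATCTAATCTAAAGCGTACGGTAGATGATGGTATTTTGGGCAAGTCTAGCAAGGGGGCGAAGCTTA. The template strand is its reverse complement (complement GATCGGTGCGACATAAGCTTCGTAGATTAGATTTCGCATGCCATCTACTACCATAAAACCCGTTCAGATCGTTCCCCCGCTTCGAAT, then reverse).

5'-TAAGCTTCGCCCCCTTGCTAGACTTGCCCAAAATACCATCATCTACCGTACGCTTTAGATTAGATGCTTCGAATACAGCGTGGCTAG-3'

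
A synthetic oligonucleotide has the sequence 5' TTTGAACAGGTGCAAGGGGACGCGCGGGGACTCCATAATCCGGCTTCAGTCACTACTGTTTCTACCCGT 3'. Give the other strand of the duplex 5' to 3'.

The complement of TTTGAACAGGTGCAAGGGGACGCGCGGGGACTCCATAATCCGGCTTCAGTCACTACTGTTTCTACCCGT is AAACTTGTCCACGTTCCCCTGCGCGCCCCTGAGGTATTAGGCCGAAGTCAGTGATGACAAAGATGGGCA (A↔T, G↔C). DNA strands are antiparallel, so the complementary strand runs 3'→5'; reversing gives the 5'→3' form.

5'-ACGGGTAGAAACAGTAGTGACTGAAGCCGGATTATGGAGTCCCCGCGCGTCCCCTTGCACCTGTTCAAA-3'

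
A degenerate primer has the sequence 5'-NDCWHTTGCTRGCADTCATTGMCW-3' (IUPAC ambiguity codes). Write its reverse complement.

Standard pairs A↔T, G↔C; ambiguity codes pair R↔Y, M↔K, W↔W, D↔H, N↔N. Complement (NHGWDAACGAYCGTHAGTAACKGW), then reverse for 5'→3'.

5'-WGKCAATGAHTGCYAGCAADWGHN-3'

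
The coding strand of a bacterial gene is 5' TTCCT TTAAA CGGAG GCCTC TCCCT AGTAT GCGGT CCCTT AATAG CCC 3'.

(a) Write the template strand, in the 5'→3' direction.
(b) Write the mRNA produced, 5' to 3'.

(a) 5′-GGGCTATTAAGGGACCGCATACTAGGGAGAGGCCTCCGTTTAAAGGAA-3′
(b) 5'-UUCCUUUAAACGGAGGCCUCUCCCUAGUAUGCGGUCCCUUAAUAGCCC-3'

(a) The template strand is the reverse complement of the coding strand: complement AAGGAAATTTGCCTCCGGAGAGGGATCATACGCCAGGGAATTATCGGG, then reverse.
(b) mRNA matches the coding strand with T→U.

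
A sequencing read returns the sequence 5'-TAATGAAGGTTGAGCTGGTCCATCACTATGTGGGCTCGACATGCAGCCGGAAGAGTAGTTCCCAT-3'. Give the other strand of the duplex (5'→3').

The complement of TAATGAAGGTTGAGCTGGTCCATCACTATGTGGGCTCGACATGCAGCCGGAAGAGTAGTTCCCAT is ATTACTTCCAACTCGACCAGGTAGTGATACACCCGAGCTGTACGTCGGCCTTCTCATCAAGGGTA (A↔T, G↔C). DNA strands are antiparallel, so the complementary strand runs 3'→5'; reversing gives the 5'→3' form.

5'-ATGGGAACTACTCTTCCGGCTGCATGTCGAGCCCACATAGTGATGGACCAGCTCAACCTTCATTA-3'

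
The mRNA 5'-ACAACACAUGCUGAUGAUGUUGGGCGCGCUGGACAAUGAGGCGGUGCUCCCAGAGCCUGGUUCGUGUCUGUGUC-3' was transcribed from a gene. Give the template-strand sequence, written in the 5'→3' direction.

Replace U with T to get the coding DNA strand: ACAACACATGCTGATGATGTTGGGCGCGCTGGACAATGAGGCGGTGCTCCCAGAGCCTGGTTCGTGTCTGTGTC. The template strand is its reverse complement (complement TGTTGTGTACGACTACTACAACCCGCGCGACCTGTTACTCCGCCACGAGGGTCTCGGACCAAGCACAGACACAG, then reverse).

5'-GACACAGACACGAACCAGGCTCTGGGAGCACCGCCTCATTGTCCAGCGCGCCCAACATCATCAGCATGTGTTGT-3'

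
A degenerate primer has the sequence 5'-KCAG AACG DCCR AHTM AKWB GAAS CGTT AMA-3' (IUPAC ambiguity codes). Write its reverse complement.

5′-TKTAACGSTTCVWMTKADTYGGHCGTTCTGM-3′

Standard pairs A↔T, G↔C; ambiguity codes pair R↔Y, M↔K, W↔W, S↔S, B↔V, D↔H. Complement (MGTCTTGCHGGYTDAKTMWVCTTSGCAATKT), then reverse for 5'→3'.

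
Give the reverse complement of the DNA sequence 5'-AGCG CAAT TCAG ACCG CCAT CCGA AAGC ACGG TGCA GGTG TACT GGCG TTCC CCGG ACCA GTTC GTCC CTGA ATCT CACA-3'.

Complement each base (A↔T, G↔C): TCGCGTTAAGTCTGGCGGTAGGCTTTCGTGCCACGTCCACATGACCGCAAGGGGCCTGGTCAAGCAGGGACTTAGAGTGT. Then reverse.

5'-TGTGAGATTCAGGGACGAACTGGTCCGGGGAACGCCAGTACACCTGCACCGTGCTTTCGGATGGCGGTCTGAATTGCGCT-3'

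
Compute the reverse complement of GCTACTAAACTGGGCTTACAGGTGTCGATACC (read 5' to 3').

5'-GGTATCGACACCTGTAAGCCCAGTTTAGTAGC-3'

Reading the sequence 3'→5' and pairing each base (A↔T, G↔C) gives the reverse complement directly.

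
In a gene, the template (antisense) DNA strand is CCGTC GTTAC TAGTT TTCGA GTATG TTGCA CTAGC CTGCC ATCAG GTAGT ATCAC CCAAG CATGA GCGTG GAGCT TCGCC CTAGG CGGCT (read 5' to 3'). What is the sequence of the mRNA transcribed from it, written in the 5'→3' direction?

RNA polymerase reads the template 3'→5' and synthesizes mRNA 5'→3' by base-pairing (A→U, T→A, G↔C). The complement of the template is GGCAGCAATGATCAAAAGCTCATACAACGTGATCGGACGGTAGTCCATCATAGTGGGTTCGTACTCGCACCTCGAAGCGGGATCCGCCGA; antiparallel, so 5'→3' the coding strand is AGCCGCCTAGGGCGAAGCTCCACGCTCATGCTTGGGTGATACTACCTGATGGCAGGCTAGTGCAACATACTCGAAAACTAGTAACGACGG. Replace T with U for the mRNA.

5'-AGCCGCCUAGGGCGAAGCUCCACGCUCAUGCUUGGGUGAUACUACCUGAUGGCAGGCUAGUGCAACAUACUCGAAAACUAGUAACGACGG-3'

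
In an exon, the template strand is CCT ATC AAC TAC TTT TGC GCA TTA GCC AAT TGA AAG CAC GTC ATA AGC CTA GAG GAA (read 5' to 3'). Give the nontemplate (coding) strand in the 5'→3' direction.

The coding strand is complementary and antiparallel to the template: take the complement (A↔T, G↔C) and reverse.

5'-TTCCTCTAGGCTTATGACGTGCTTTCAATTGGCTAATGCGCAAAAGTAGTTGATAGG-3'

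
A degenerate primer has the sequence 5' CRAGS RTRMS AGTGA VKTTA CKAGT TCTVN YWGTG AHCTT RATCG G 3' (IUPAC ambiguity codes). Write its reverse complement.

5'-CCGATYAAGDTCACWRNBAGAACTMGTAAMBTCACTSKYAYSCTYG-3'

Standard pairs A↔T, G↔C; ambiguity codes pair R↔Y, M↔K, W↔W, S↔S, H↔D, V↔B, N↔N. Complement (GYTCSYAYKSTCACTBMAATGMTCAAGABNRWCACTDGAAYTAGCC), then reverse for 5'→3'.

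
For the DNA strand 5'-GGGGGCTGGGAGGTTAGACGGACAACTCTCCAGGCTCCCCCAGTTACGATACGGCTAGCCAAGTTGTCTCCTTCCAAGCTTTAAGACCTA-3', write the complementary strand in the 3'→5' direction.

3'-CCCCCGACCCTCCAATCTGCCTGTTGAGAGGTCCGAGGGGGTCAATGCTATGCCGATCGGTTCAACAGAGGAAGGTTCGAAATTCTGGAT-5'

Base-pairing A↔T, G↔C gives the complement. The complementary strand is antiparallel, so paired with a 5'→3' strand it runs 3'→5'.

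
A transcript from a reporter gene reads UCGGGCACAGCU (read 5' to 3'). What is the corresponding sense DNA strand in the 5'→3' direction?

The coding DNA strand has the same 5'→3' sequence as the mRNA with U replaced by T.

5'-TCGGGCACAGCT-3'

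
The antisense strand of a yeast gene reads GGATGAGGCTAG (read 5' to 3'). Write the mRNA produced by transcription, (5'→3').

5'-CUAGCCUCAUCC-3'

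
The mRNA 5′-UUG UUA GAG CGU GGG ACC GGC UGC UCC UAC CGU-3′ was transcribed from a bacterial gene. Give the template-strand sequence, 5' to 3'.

Replace U with T to get the coding DNA strand: TTGTTAGAGCGTGGGACCGGCTGCTCCTACCGT. The template strand is its reverse complement (complement AACAATCTCGCACCCTGGCCGACGAGGATGGCA, then reverse).

5'-ACGGTAGGAGCAGCCGGTCCCACGCTCTAACAA-3'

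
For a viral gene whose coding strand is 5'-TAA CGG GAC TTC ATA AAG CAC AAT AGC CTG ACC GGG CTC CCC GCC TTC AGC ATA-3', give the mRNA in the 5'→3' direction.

5′-UAACGGGACUUCAUAAAGCACAAUAGCCUGACCGGGCUCCCCGCCUUCAGCAUA-3′

The mRNA is synthesized from the template strand, so it matches the coding strand with T replaced by U.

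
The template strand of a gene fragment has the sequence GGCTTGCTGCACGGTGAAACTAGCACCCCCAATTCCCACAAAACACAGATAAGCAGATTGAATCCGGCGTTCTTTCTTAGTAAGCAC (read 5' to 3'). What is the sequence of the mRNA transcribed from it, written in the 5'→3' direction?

The mRNA has the sequence of the coding strand (reverse complement of the template) with T→U. Reverse complement of GGCTTGCTGCACGGTGAAACTAGCACCCCCAATTCCCACAAAACACAGATAAGCAGATTGAATCCGGCGTTCTTTCTTAGTAAGCAC is GTGCTTACTAAGAAAGAACGCCGGATTCAATCTGCTTATCTGTGTTTTGTGGGAATTGGGGGTGCTAGTTTCACCGTGCAGCAAGCC; then T→U.

5'-GUGCUUACUAAGAAAGAACGCCGGAUUCAAUCUGCUUAUCUGUGUUUUGUGGGAAUUGGGGGUGCUAGUUUCACCGUGCAGCAAGCC-3'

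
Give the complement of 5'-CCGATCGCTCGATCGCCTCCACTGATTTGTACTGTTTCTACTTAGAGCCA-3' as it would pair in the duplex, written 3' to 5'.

Base-pairing A↔T, G↔C gives the complement. The complementary strand is antiparallel, so paired with a 5'→3' strand it runs 3'→5'.

3'-GGCTAGCGAGCTAGCGGAGGTGACTAAACATGACAAAGATGAATCTCGGT-5'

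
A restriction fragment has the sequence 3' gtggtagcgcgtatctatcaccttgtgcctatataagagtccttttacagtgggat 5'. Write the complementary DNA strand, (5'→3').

The strand is given 3'→5', so its complement runs 5'→3' in the same left-to-right order: pair each base A↔T, G↔C.

5'-CACCATCGCGCATAGATAGTGGAACACGGATATATTCTCAGGAAAATGTCACCCTA-3'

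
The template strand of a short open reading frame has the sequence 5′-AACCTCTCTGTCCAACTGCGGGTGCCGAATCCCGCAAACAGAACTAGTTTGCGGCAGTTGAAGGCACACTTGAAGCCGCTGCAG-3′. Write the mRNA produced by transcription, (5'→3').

5'-CUGCAGCGGCUUCAAGUGUGCCUUCAACUGCCGCAAACUAGUUCUGUUUGCGGGAUUCGGCACCCGCAGUUGGACAGAGAGGUU-3'

RNA polymerase reads the template 3'→5' and synthesizes mRNA 5'→3' by base-pairing (A→U, T→A, G↔C). The complement of the template is TTGGAGAGACAGGTTGACGCCCACGGCTTAGGGCGTTTGTCTTGATCAAACGCCGTCAACTTCCGTGTGAACTTCGGCGACGTC; antiparallel, so 5'→3' the coding strand is CTGCAGCGGCTTCAAGTGTGCCTTCAACTGCCGCAAACTAGTTCTGTTTGCGGGATTCGGCACCCGCAGTTGGACAGAGAGGTT. Replace T with U for the mRNA.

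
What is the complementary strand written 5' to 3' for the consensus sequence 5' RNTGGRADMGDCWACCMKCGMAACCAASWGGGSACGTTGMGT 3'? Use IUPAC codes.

Standard pairs A↔T, G↔C; ambiguity codes pair R↔Y, M↔K, W↔W, S↔S, D↔H, N↔N. Complement (YNACCYTHKCHGWTGGKMGCKTTGGTTSWCCCSTGCAACKCA), then reverse for 5'→3'.

5′-ACKCAACGTSCCCWSTTGGTTKCGMKGGTWGHCKHTYCCANY-3′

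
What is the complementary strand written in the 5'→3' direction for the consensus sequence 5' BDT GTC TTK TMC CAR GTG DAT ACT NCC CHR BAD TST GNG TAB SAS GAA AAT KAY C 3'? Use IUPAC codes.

Standard pairs A↔T, G↔C; ambiguity codes pair R↔Y, M↔K, S↔S, B↔V, D↔H, N↔N. Complement (VHACAGAAMAKGGTYCACHTATGANGGGDYVTHASACNCATVSTSCTTTTAMTRG), then reverse for 5'→3'.

5'-GRTMATTTTCSTSVTACNCASAHTVYDGGGNAGTATHCACYTGGKAMAAGACAHV-3'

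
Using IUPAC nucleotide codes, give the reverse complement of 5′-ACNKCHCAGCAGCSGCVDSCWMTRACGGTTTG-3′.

5'-CAAACCGTYAKWGSHBGCSGCTGCTGDGMNGT-3'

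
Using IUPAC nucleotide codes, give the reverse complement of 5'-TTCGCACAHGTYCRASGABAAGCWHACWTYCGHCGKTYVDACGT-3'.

Standard pairs A↔T, G↔C; ambiguity codes pair R↔Y, K↔M, W↔W, S↔S, B↔V, D↔H. Complement (AAGCGTGTDCARGYTSCTVTTCGWDTGWARGCDGCMARBHTGCA), then reverse for 5'→3'.

5'-ACGTHBRAMCGDCGRAWGTDWGCTTVTCSTYGRACDTGTGCGAA-3'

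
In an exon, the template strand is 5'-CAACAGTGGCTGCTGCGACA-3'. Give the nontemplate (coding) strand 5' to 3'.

5'-TGTCGCAGCAGCCACTGTTG-3'

The coding strand is complementary and antiparallel to the template: take the complement (A↔T, G↔C) and reverse.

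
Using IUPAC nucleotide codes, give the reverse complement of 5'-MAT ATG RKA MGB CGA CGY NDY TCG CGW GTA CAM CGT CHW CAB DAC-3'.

Standard pairs A↔T, G↔C; ambiguity codes pair R↔Y, M↔K, W↔W, B↔V, D↔H, N↔N. Complement (KTATACYMTKCVGCTGCRNHRAGCGCWCATGTKGCAGDWGTVHTG), then reverse for 5'→3'.

5'-GTHVTGWDGACGKTGTACWCGCGARHNRCGTCGVCKTMYCATATK-3'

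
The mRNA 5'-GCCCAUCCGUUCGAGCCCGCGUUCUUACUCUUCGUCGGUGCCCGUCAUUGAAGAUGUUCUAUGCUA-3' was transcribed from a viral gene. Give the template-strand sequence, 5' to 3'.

Replace U with T to get the coding DNA strand: GCCCATCCGTTCGAGCCCGCGTTCTTACTCTTCGTCGGTGCCCGTCATTGAAGATGTTCTATGCTA. The template strand is its reverse complement (complement CGGGTAGGCAAGCTCGGGCGCAAGAATGAGAAGCAGCCACGGGCAGTAACTTCTACAAGATACGAT, then reverse).

5'-TAGCATAGAACATCTTCAATGACGGGCACCGACGAAGAGTAAGAACGCGGGCTCGAACGGATGGGC-3'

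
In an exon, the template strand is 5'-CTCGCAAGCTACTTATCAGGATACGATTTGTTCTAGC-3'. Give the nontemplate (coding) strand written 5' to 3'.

5′-GCTAGAACAAATCGTATCCTGATAAGTAGCTTGCGAG-3′

The coding strand is complementary and antiparallel to the template: take the complement (A↔T, G↔C) and reverse.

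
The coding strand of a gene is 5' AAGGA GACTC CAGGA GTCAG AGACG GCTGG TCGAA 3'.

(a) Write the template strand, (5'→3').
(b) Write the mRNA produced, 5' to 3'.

(a) The template strand is the reverse complement of the coding strand: complement TTCCTCTGAGGTCCTCAGTCTCTGCCGACCAGCTT, then reverse.
(b) mRNA matches the coding strand with T→U.

(a) 5'-TTCGACCAGCCGTCTCTGACTCCTGGAGTCTCCTT-3'
(b) 5'-AAGGAGACUCCAGGAGUCAGAGACGGCUGGUCGAA-3'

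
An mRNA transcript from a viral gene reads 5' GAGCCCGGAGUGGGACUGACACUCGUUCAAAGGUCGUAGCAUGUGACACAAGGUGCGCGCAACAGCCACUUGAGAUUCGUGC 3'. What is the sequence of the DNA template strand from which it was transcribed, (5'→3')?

Replace U with T to get the coding DNA strand: GAGCCCGGAGTGGGACTGACACTCGTTCAAAGGTCGTAGCATGTGACACAAGGTGCGCGCAACAGCCACTTGAGATTCGTGC. The template strand is its reverse complement (complement CTCGGGCCTCACCCTGACTGTGAGCAAGTTTCCAGCATCGTACACTGTGTTCCACGCGCGTTGTCGGTGAACTCTAAGCACG, then reverse).

5'-GCACGAATCTCAAGTGGCTGTTGCGCGCACCTTGTGTCACATGCTACGACCTTTGAACGAGTGTCAGTCCCACTCCGGGCTC-3'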